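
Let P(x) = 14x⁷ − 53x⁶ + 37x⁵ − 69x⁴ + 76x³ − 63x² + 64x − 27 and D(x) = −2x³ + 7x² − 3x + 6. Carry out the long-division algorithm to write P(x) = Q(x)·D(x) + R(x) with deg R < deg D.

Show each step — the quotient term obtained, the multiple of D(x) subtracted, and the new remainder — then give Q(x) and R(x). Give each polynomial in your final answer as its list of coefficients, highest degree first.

Q = [-7, 2, -1, 7, -6]; R = [6, 4, 9]

Step 1: lead(14x⁷ − 53x⁶ + 37x⁵ − 69x⁴ + 76x³ − 63x² + 64x − 27) ÷ lead(D) = 14x⁷ ÷ −2x³ = −7x⁴. Subtract (−7x⁴)·D = 14x⁷ − 49x⁶ + 21x⁵ − 42x⁴. Remainder: −4x⁶ + 16x⁵ − 27x⁴ + 76x³ − 63x² + 64x − 27.
Step 2: lead(−4x⁶ + 16x⁵ − 27x⁴ + 76x³ − 63x² + 64x − 27) ÷ lead(D) = −4x⁶ ÷ −2x³ = 2x³. Subtract (2x³)·D = −4x⁶ + 14x⁵ − 6x⁴ + 12x³. Remainder: 2x⁵ − 21x⁴ + 64x³ − 63x² + 64x − 27.
Step 3: lead(2x⁵ − 21x⁴ + 64x³ − 63x² + 64x − 27) ÷ lead(D) = 2x⁵ ÷ −2x³ = −x². Subtract (−x²)·D = 2x⁵ − 7x⁴ + 3x³ − 6x². Remainder: −14x⁴ + 61x³ − 57x² + 64x − 27.
Step 4: lead(−14x⁴ + 61x³ − 57x² + 64x − 27) ÷ lead(D) = −14x⁴ ÷ −2x³ = 7x. Subtract (7x)·D = −14x⁴ + 49x³ − 21x² + 42x. Remainder: 12x³ − 36x² + 22x − 27.
Step 5: lead(12x³ − 36x² + 22x − 27) ÷ lead(D) = 12x³ ÷ −2x³ = −6. Subtract (−6)·D = 12x³ − 42x² + 18x − 36. Remainder: 6x² + 4x + 9.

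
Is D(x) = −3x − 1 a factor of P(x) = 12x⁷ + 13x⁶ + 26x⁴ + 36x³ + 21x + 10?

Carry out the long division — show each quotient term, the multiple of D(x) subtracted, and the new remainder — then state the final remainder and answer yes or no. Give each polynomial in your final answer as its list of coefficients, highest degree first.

R = [2], so D(x) is not a factor of P(x). no

Step 1: lead(12x⁷ + 13x⁶ + 26x⁴ + 36x³ + 21x + 10) ÷ lead(D) = 12x⁷ ÷ −3x = −4x⁶. Subtract (−4x⁶)·D = 12x⁷ + 4x⁶. Remainder: 9x⁶ + 26x⁴ + 36x³ + 21x + 10.
Step 2: lead(9x⁶ + 26x⁴ + 36x³ + 21x + 10) ÷ lead(D) = 9x⁶ ÷ −3x = −3x⁵. Subtract (−3x⁵)·D = 9x⁶ + 3x⁵. Remainder: −3x⁵ + 26x⁴ + 36x³ + 21x + 10.
Step 3: lead(−3x⁵ + 26x⁴ + 36x³ + 21x + 10) ÷ lead(D) = −3x⁵ ÷ −3x = x⁴. Subtract (x⁴)·D = −3x⁵ − x⁴. Remainder: 27x⁴ + 36x³ + 21x + 10.
Step 4: lead(27x⁴ + 36x³ + 21x + 10) ÷ lead(D) = 27x⁴ ÷ −3x = −9x³. Subtract (−9x³)·D = 27x⁴ + 9x³. Remainder: 27x³ + 21x + 10.
Step 5: lead(27x³ + 21x + 10) ÷ lead(D) = 27x³ ÷ −3x = −9x². Subtract (−9x²)·D = 27x³ + 9x². Remainder: −9x² + 21x + 10.
Step 6: lead(−9x² + 21x + 10) ÷ lead(D) = −9x² ÷ −3x = 3x. Subtract (3x)·D = −9x² − 3x. Remainder: 24x + 10.
Step 7: lead(24x + 10) ÷ lead(D) = 24x ÷ −3x = −8. Subtract (−8)·D = 24x + 8. Remainder: 2.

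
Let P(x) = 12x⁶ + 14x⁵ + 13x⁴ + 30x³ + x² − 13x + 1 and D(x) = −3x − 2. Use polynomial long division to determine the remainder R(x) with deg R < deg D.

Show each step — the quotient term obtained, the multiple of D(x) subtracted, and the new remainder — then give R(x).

R(x) = 3

Step 1: lead(12x⁶ + 14x⁵ + 13x⁴ + 30x³ + x² − 13x + 1) ÷ lead(D) = 12x⁶ ÷ −3x = −4x⁵. Subtract (−4x⁵)·D = 12x⁶ + 8x⁵. Remainder: 6x⁵ + 13x⁴ + 30x³ + x² − 13x + 1.
Step 2: lead(6x⁵ + 13x⁴ + 30x³ + x² − 13x + 1) ÷ lead(D) = 6x⁵ ÷ −3x = −2x⁴. Subtract (−2x⁴)·D = 6x⁵ + 4x⁴. Remainder: 9x⁴ + 30x³ + x² − 13x + 1.
Step 3: lead(9x⁴ + 30x³ + x² − 13x + 1) ÷ lead(D) = 9x⁴ ÷ −3x = −3x³. Subtract (−3x³)·D = 9x⁴ + 6x³. Remainder: 24x³ + x² − 13x + 1.
Step 4: lead(24x³ + x² − 13x + 1) ÷ lead(D) = 24x³ ÷ −3x = −8x². Subtract (−8x²)·D = 24x³ + 16x². Remainder: −15x² − 13x + 1.
Step 5: lead(−15x² − 13x + 1) ÷ lead(D) = −15x² ÷ −3x = 5x. Subtract (5x)·D = −15x² − 10x. Remainder: −3x + 1.
Step 6: lead(−3x + 1) ÷ lead(D) = −3x ÷ −3x = 1. Subtract (1)·D = −3x − 2. Remainder: 3.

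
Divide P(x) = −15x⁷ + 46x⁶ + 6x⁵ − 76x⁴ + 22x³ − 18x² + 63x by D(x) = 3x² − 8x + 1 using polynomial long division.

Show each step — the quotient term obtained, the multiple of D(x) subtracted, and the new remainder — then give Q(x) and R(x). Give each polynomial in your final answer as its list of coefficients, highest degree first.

Q = [-5, 2, 9, -2, -1, -8]; R = [8]

Step 1: lead(−15x⁷ + 46x⁶ + 6x⁵ − 76x⁴ + 22x³ − 18x² + 63x) ÷ lead(D) = −15x⁷ ÷ 3x² = −5x⁵. Subtract (−5x⁵)·D = −15x⁷ + 40x⁶ − 5x⁵. Remainder: 6x⁶ + 11x⁵ − 76x⁴ + 22x³ − 18x² + 63x.
Step 2: lead(6x⁶ + 11x⁵ − 76x⁴ + 22x³ − 18x² + 63x) ÷ lead(D) = 6x⁶ ÷ 3x² = 2x⁴. Subtract (2x⁴)·D = 6x⁶ − 16x⁵ + 2x⁴. Remainder: 27x⁵ − 78x⁴ + 22x³ − 18x² + 63x.
Step 3: lead(27x⁵ − 78x⁴ + 22x³ − 18x² + 63x) ÷ lead(D) = 27x⁵ ÷ 3x² = 9x³. Subtract (9x³)·D = 27x⁵ − 72x⁴ + 9x³. Remainder: −6x⁴ + 13x³ − 18x² + 63x.
Step 4: lead(−6x⁴ + 13x³ − 18x² + 63x) ÷ lead(D) = −6x⁴ ÷ 3x² = −2x². Subtract (−2x²)·D = −6x⁴ + 16x³ − 2x². Remainder: −3x³ − 16x² + 63x.
Step 5: lead(−3x³ − 16x² + 63x) ÷ lead(D) = −3x³ ÷ 3x² = −x. Subtract (−x)·D = −3x³ + 8x² − x. Remainder: −24x² + 64x.
Step 6: lead(−24x² + 64x) ÷ lead(D) = −24x² ÷ 3x² = −8. Subtract (−8)·D = −24x² + 64x − 8. Remainder: 8.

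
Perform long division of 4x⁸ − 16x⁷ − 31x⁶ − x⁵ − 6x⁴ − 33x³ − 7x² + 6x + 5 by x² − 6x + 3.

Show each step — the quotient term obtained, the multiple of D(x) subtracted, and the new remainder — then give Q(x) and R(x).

Q(x) = 4x⁶ + 8x⁵ + 5x⁴ + 5x³ + 9x² + 6x + 2; R(x) = −1

Step 1: lead(4x⁸ − 16x⁷ − 31x⁶ − x⁵ − 6x⁴ − 33x³ − 7x² + 6x + 5) ÷ lead(D) = 4x⁸ ÷ x² = 4x⁶. Subtract (4x⁶)·D = 4x⁸ − 24x⁷ + 12x⁶. Remainder: 8x⁷ − 43x⁶ − x⁵ − 6x⁴ − 33x³ − 7x² + 6x + 5.
Step 2: lead(8x⁷ − 43x⁶ − x⁵ − 6x⁴ − 33x³ − 7x² + 6x + 5) ÷ lead(D) = 8x⁷ ÷ x² = 8x⁵. Subtract (8x⁵)·D = 8x⁷ − 48x⁶ + 24x⁵. Remainder: 5x⁶ − 25x⁵ − 6x⁴ − 33x³ − 7x² + 6x + 5.
Step 3: lead(5x⁶ − 25x⁵ − 6x⁴ − 33x³ − 7x² + 6x + 5) ÷ lead(D) = 5x⁶ ÷ x² = 5x⁴. Subtract (5x⁴)·D = 5x⁶ − 30x⁵ + 15x⁴. Remainder: 5x⁵ − 21x⁴ − 33x³ − 7x² + 6x + 5.
Step 4: lead(5x⁵ − 21x⁴ − 33x³ − 7x² + 6x + 5) ÷ lead(D) = 5x⁵ ÷ x² = 5x³. Subtract (5x³)·D = 5x⁵ − 30x⁴ + 15x³. Remainder: 9x⁴ − 48x³ − 7x² + 6x + 5.
Step 5: lead(9x⁴ − 48x³ − 7x² + 6x + 5) ÷ lead(D) = 9x⁴ ÷ x² = 9x². Subtract (9x²)·D = 9x⁴ − 54x³ + 27x². Remainder: 6x³ − 34x² + 6x + 5.
Step 6: lead(6x³ − 34x² + 6x + 5) ÷ lead(D) = 6x³ ÷ x² = 6x. Subtract (6x)·D = 6x³ − 36x² + 18x. Remainder: 2x² − 12x + 5.
Step 7: lead(2x² − 12x + 5) ÷ lead(D) = 2x² ÷ x² = 2. Subtract (2)·D = 2x² − 12x + 6. Remainder: −1.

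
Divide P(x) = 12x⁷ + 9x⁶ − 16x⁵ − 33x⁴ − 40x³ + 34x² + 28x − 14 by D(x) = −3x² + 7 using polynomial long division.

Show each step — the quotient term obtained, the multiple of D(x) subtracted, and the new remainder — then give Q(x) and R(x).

Step 1: lead(12x⁷ + 9x⁶ − 16x⁵ − 33x⁴ − 40x³ + 34x² + 28x − 14) ÷ lead(D) = 12x⁷ ÷ −3x² = −4x⁵. Subtract (−4x⁵)·D = 12x⁷ − 28x⁵. Remainder: 9x⁶ + 12x⁵ − 33x⁴ − 40x³ + 34x² + 28x − 14.
Step 2: lead(9x⁶ + 12x⁵ − 33x⁴ − 40x³ + 34x² + 28x − 14) ÷ lead(D) = 9x⁶ ÷ −3x² = −3x⁴. Subtract (−3x⁴)·D = 9x⁶ − 21x⁴. Remainder: 12x⁵ − 12x⁴ − 40x³ + 34x² + 28x − 14.
Step 3: lead(12x⁵ − 12x⁴ − 40x³ + 34x² + 28x − 14) ÷ lead(D) = 12x⁵ ÷ −3x² = −4x³. Subtract (−4x³)·D = 12x⁵ − 28x³. Remainder: −12x⁴ − 12x³ + 34x² + 28x − 14.
Step 4: lead(−12x⁴ − 12x³ + 34x² + 28x − 14) ÷ lead(D) = −12x⁴ ÷ −3x² = 4x². Subtract (4x²)·D = −12x⁴ + 28x². Remainder: −12x³ + 6x² + 28x − 14.
Step 5: lead(−12x³ + 6x² + 28x − 14) ÷ lead(D) = −12x³ ÷ −3x² = 4x. Subtract (4x)·D = −12x³ + 28x. Remainder: 6x² − 14.
Step 6: lead(6x² − 14) ÷ lead(D) = 6x² ÷ −3x² = −2. Subtract (−2)·D = 6x² − 14. Remainder: 0.

Q(x) = −4x⁵ − 3x⁴ − 4x³ + 4x² + 4x − 2; R(x) = 0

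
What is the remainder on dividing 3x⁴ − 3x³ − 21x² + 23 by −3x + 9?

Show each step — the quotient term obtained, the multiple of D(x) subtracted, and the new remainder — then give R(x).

R(x) = −4

Step 1: lead(3x⁴ − 3x³ − 21x² + 23) ÷ lead(D) = 3x⁴ ÷ −3x = −x³. Subtract (−x³)·D = 3x⁴ − 9x³. Remainder: 6x³ − 21x² + 23.
Step 2: lead(6x³ − 21x² + 23) ÷ lead(D) = 6x³ ÷ −3x = −2x². Subtract (−2x²)·D = 6x³ − 18x². Remainder: −3x² + 23.
Step 3: lead(−3x² + 23) ÷ lead(D) = −3x² ÷ −3x = x. Subtract (x)·D = −3x² + 9x. Remainder: −9x + 23.
Step 4: lead(−9x + 23) ÷ lead(D) = −9x ÷ −3x = 3. Subtract (3)·D = −9x + 27. Remainder: −4.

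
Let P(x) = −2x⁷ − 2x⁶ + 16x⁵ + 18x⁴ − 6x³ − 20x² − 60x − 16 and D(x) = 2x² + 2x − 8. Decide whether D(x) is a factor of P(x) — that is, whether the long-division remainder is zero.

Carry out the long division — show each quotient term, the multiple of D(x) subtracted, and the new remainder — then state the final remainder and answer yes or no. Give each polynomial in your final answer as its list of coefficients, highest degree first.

Step 1: lead(−2x⁷ − 2x⁶ + 16x⁵ + 18x⁴ − 6x³ − 20x² − 60x − 16) ÷ lead(D) = −2x⁷ ÷ 2x² = −x⁵. Subtract (−x⁵)·D = −2x⁷ − 2x⁶ + 8x⁵. Remainder: 8x⁵ + 18x⁴ − 6x³ − 20x² − 60x − 16.
Step 2: lead(8x⁵ + 18x⁴ − 6x³ − 20x² − 60x − 16) ÷ lead(D) = 8x⁵ ÷ 2x² = 4x³. Subtract (4x³)·D = 8x⁵ + 8x⁴ − 32x³. Remainder: 10x⁴ + 26x³ − 20x² − 60x − 16.
Step 3: lead(10x⁴ + 26x³ − 20x² − 60x − 16) ÷ lead(D) = 10x⁴ ÷ 2x² = 5x². Subtract (5x²)·D = 10x⁴ + 10x³ − 40x². Remainder: 16x³ + 20x² − 60x − 16.
Step 4: lead(16x³ + 20x² − 60x − 16) ÷ lead(D) = 16x³ ÷ 2x² = 8x. Subtract (8x)·D = 16x³ + 16x² − 64x. Remainder: 4x² + 4x − 16.
Step 5: lead(4x² + 4x − 16) ÷ lead(D) = 4x² ÷ 2x² = 2. Subtract (2)·D = 4x² + 4x − 16. Remainder: 0.

R = [0], so D(x) is a factor of P(x). yes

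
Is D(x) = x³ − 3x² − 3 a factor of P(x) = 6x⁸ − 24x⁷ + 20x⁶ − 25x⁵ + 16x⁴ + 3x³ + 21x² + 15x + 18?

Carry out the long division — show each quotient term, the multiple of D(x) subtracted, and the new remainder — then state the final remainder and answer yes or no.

R(x) = 0, so D(x) is a factor of P(x). yes

Step 1: lead(6x⁸ − 24x⁷ + 20x⁶ − 25x⁵ + 16x⁴ + 3x³ + 21x² + 15x + 18) ÷ lead(D) = 6x⁸ ÷ x³ = 6x⁵. Subtract (6x⁵)·D = 6x⁸ − 18x⁷ − 18x⁵. Remainder: −6x⁷ + 20x⁶ − 7x⁵ + 16x⁴ + 3x³ + 21x² + 15x + 18.
Step 2: lead(−6x⁷ + 20x⁶ − 7x⁵ + 16x⁴ + 3x³ + 21x² + 15x + 18) ÷ lead(D) = −6x⁷ ÷ x³ = −6x⁴. Subtract (−6x⁴)·D = −6x⁷ + 18x⁶ + 18x⁴. Remainder: 2x⁶ − 7x⁵ − 2x⁴ + 3x³ + 21x² + 15x + 18.
Step 3: lead(2x⁶ − 7x⁵ − 2x⁴ + 3x³ + 21x² + 15x + 18) ÷ lead(D) = 2x⁶ ÷ x³ = 2x³. Subtract (2x³)·D = 2x⁶ − 6x⁵ − 6x³. Remainder: −x⁵ − 2x⁴ + 9x³ + 21x² + 15x + 18.
Step 4: lead(−x⁵ − 2x⁴ + 9x³ + 21x² + 15x + 18) ÷ lead(D) = −x⁵ ÷ x³ = −x². Subtract (−x²)·D = −x⁵ + 3x⁴ + 3x². Remainder: −5x⁴ + 9x³ + 18x² + 15x + 18.
Step 5: lead(−5x⁴ + 9x³ + 18x² + 15x + 18) ÷ lead(D) = −5x⁴ ÷ x³ = −5x. Subtract (−5x)·D = −5x⁴ + 15x³ + 15x. Remainder: −6x³ + 18x² + 18.
Step 6: lead(−6x³ + 18x² + 18) ÷ lead(D) = −6x³ ÷ x³ = −6. Subtract (−6)·D = −6x³ + 18x² + 18. Remainder: 0.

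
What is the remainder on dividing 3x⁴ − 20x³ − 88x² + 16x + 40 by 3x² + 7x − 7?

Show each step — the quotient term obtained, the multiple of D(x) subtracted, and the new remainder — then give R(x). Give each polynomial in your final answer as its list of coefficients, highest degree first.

Step 1: lead(3x⁴ − 20x³ − 88x² + 16x + 40) ÷ lead(D) = 3x⁴ ÷ 3x² = x². Subtract (x²)·D = 3x⁴ + 7x³ − 7x². Remainder: −27x³ − 81x² + 16x + 40.
Step 2: lead(−27x³ − 81x² + 16x + 40) ÷ lead(D) = −27x³ ÷ 3x² = −9x. Subtract (−9x)·D = −27x³ − 63x² + 63x. Remainder: −18x² − 47x + 40.
Step 3: lead(−18x² − 47x + 40) ÷ lead(D) = −18x² ÷ 3x² = −6. Subtract (−6)·D = −18x² − 42x + 42. Remainder: −5x − 2.

R = [-5, -2]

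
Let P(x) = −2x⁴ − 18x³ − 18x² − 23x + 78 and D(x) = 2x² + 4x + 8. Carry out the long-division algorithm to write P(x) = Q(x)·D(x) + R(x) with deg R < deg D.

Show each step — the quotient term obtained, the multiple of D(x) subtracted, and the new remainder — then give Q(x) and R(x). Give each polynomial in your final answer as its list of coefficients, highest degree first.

Step 1: lead(−2x⁴ − 18x³ − 18x² − 23x + 78) ÷ lead(D) = −2x⁴ ÷ 2x² = −x². Subtract (−x²)·D = −2x⁴ − 4x³ − 8x². Remainder: −14x³ − 10x² − 23x + 78.
Step 2: lead(−14x³ − 10x² − 23x + 78) ÷ lead(D) = −14x³ ÷ 2x² = −7x. Subtract (−7x)·D = −14x³ − 28x² − 56x. Remainder: 18x² + 33x + 78.
Step 3: lead(18x² + 33x + 78) ÷ lead(D) = 18x² ÷ 2x² = 9. Subtract (9)·D = 18x² + 36x + 72. Remainder: −3x + 6.

Q = [-1, -7, 9]; R = [-3, 6]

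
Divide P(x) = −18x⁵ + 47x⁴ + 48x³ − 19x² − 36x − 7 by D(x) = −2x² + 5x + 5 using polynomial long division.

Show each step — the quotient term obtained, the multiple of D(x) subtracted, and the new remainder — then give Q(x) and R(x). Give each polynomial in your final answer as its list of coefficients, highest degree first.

Step 1: lead(−18x⁵ + 47x⁴ + 48x³ − 19x² − 36x − 7) ÷ lead(D) = −18x⁵ ÷ −2x² = 9x³. Subtract (9x³)·D = −18x⁵ + 45x⁴ + 45x³. Remainder: 2x⁴ + 3x³ − 19x² − 36x − 7.
Step 2: lead(2x⁴ + 3x³ − 19x² − 36x − 7) ÷ lead(D) = 2x⁴ ÷ −2x² = −x². Subtract (−x²)·D = 2x⁴ − 5x³ − 5x². Remainder: 8x³ − 14x² − 36x − 7.
Step 3: lead(8x³ − 14x² − 36x − 7) ÷ lead(D) = 8x³ ÷ −2x² = −4x. Subtract (−4x)·D = 8x³ − 20x² − 20x. Remainder: 6x² − 16x − 7.
Step 4: lead(6x² − 16x − 7) ÷ lead(D) = 6x² ÷ −2x² = −3. Subtract (−3)·D = 6x² − 15x − 15. Remainder: −x + 8.

Q = [9, -1, -4, -3]; R = [-1, 8]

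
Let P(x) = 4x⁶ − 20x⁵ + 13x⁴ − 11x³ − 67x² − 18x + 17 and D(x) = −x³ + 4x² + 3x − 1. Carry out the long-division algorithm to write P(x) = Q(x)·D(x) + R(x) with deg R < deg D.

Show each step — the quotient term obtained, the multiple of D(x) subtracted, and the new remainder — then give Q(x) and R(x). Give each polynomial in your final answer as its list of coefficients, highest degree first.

Q = [-4, 4, -9, -9]; R = [8]

Step 1: lead(4x⁶ − 20x⁵ + 13x⁴ − 11x³ − 67x² − 18x + 17) ÷ lead(D) = 4x⁶ ÷ −x³ = −4x³. Subtract (−4x³)·D = 4x⁶ − 16x⁵ − 12x⁴ + 4x³. Remainder: −4x⁵ + 25x⁴ − 15x³ − 67x² − 18x + 17.
Step 2: lead(−4x⁵ + 25x⁴ − 15x³ − 67x² − 18x + 17) ÷ lead(D) = −4x⁵ ÷ −x³ = 4x². Subtract (4x²)·D = −4x⁵ + 16x⁴ + 12x³ − 4x². Remainder: 9x⁴ − 27x³ − 63x² − 18x + 17.
Step 3: lead(9x⁴ − 27x³ − 63x² − 18x + 17) ÷ lead(D) = 9x⁴ ÷ −x³ = −9x. Subtract (−9x)·D = 9x⁴ − 36x³ − 27x² + 9x. Remainder: 9x³ − 36x² − 27x + 17.
Step 4: lead(9x³ − 36x² − 27x + 17) ÷ lead(D) = 9x³ ÷ −x³ = −9. Subtract (−9)·D = 9x³ − 36x² − 27x + 9. Remainder: 8.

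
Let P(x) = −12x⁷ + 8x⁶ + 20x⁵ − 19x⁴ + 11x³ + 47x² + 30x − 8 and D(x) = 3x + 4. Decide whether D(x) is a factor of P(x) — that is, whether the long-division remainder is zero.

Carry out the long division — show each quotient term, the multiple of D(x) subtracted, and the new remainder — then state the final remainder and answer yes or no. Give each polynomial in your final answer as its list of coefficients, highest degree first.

Step 1: lead(−12x⁷ + 8x⁶ + 20x⁵ − 19x⁴ + 11x³ + 47x² + 30x − 8) ÷ lead(D) = −12x⁷ ÷ 3x = −4x⁶. Subtract (−4x⁶)·D = −12x⁷ − 16x⁶. Remainder: 24x⁶ + 20x⁵ − 19x⁴ + 11x³ + 47x² + 30x − 8.
Step 2: lead(24x⁶ + 20x⁵ − 19x⁴ + 11x³ + 47x² + 30x − 8) ÷ lead(D) = 24x⁶ ÷ 3x = 8x⁵. Subtract (8x⁵)·D = 24x⁶ + 32x⁵. Remainder: −12x⁵ − 19x⁴ + 11x³ + 47x² + 30x − 8.
Step 3: lead(−12x⁵ − 19x⁴ + 11x³ + 47x² + 30x − 8) ÷ lead(D) = −12x⁵ ÷ 3x = −4x⁴. Subtract (−4x⁴)·D = −12x⁵ − 16x⁴. Remainder: −3x⁴ + 11x³ + 47x² + 30x − 8.
Step 4: lead(−3x⁴ + 11x³ + 47x² + 30x − 8) ÷ lead(D) = −3x⁴ ÷ 3x = −x³. Subtract (−x³)·D = −3x⁴ − 4x³. Remainder: 15x³ + 47x² + 30x − 8.
Step 5: lead(15x³ + 47x² + 30x − 8) ÷ lead(D) = 15x³ ÷ 3x = 5x². Subtract (5x²)·D = 15x³ + 20x². Remainder: 27x² + 30x − 8.
Step 6: lead(27x² + 30x − 8) ÷ lead(D) = 27x² ÷ 3x = 9x. Subtract (9x)·D = 27x² + 36x. Remainder: −6x − 8.
Step 7: lead(−6x − 8) ÷ lead(D) = −6x ÷ 3x = −2. Subtract (−2)·D = −6x − 8. Remainder: 0.

R = [0], so D(x) is a factor of P(x). yes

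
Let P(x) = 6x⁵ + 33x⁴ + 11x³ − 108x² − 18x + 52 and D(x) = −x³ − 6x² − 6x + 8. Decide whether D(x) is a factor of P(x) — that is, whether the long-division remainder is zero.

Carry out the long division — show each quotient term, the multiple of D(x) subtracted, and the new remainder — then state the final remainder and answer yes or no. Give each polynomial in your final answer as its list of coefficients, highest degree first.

Step 1: lead(6x⁵ + 33x⁴ + 11x³ − 108x² − 18x + 52) ÷ lead(D) = 6x⁵ ÷ −x³ = −6x². Subtract (−6x²)·D = 6x⁵ + 36x⁴ + 36x³ − 48x². Remainder: −3x⁴ − 25x³ − 60x² − 18x + 52.
Step 2: lead(−3x⁴ − 25x³ − 60x² − 18x + 52) ÷ lead(D) = −3x⁴ ÷ −x³ = 3x. Subtract (3x)·D = −3x⁴ − 18x³ − 18x² + 24x. Remainder: −7x³ − 42x² − 42x + 52.
Step 3: lead(−7x³ − 42x² − 42x + 52) ÷ lead(D) = −7x³ ÷ −x³ = 7. Subtract (7)·D = −7x³ − 42x² − 42x + 56. Remainder: −4.

R = [-4], so D(x) is not a factor of P(x). no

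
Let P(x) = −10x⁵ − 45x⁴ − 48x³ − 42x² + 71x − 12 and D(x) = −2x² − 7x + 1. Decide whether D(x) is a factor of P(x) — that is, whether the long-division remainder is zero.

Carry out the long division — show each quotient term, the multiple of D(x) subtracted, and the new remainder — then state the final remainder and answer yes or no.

R(x) = 6x − 4, so D(x) is not a factor of P(x). no

Step 1: lead(−10x⁵ − 45x⁴ − 48x³ − 42x² + 71x − 12) ÷ lead(D) = −10x⁵ ÷ −2x² = 5x³. Subtract (5x³)·D = −10x⁵ − 35x⁴ + 5x³. Remainder: −10x⁴ − 53x³ − 42x² + 71x − 12.
Step 2: lead(−10x⁴ − 53x³ − 42x² + 71x − 12) ÷ lead(D) = −10x⁴ ÷ −2x² = 5x². Subtract (5x²)·D = −10x⁴ − 35x³ + 5x². Remainder: −18x³ − 47x² + 71x − 12.
Step 3: lead(−18x³ − 47x² + 71x − 12) ÷ lead(D) = −18x³ ÷ −2x² = 9x. Subtract (9x)·D = −18x³ − 63x² + 9x. Remainder: 16x² + 62x − 12.
Step 4: lead(16x² + 62x − 12) ÷ lead(D) = 16x² ÷ −2x² = −8. Subtract (−8)·D = 16x² + 56x − 8. Remainder: 6x − 4.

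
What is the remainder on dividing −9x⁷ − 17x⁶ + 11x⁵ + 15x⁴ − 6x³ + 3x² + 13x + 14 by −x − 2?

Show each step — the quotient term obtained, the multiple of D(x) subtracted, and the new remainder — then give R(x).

R(x) = 0

Step 1: lead(−9x⁷ − 17x⁶ + 11x⁵ + 15x⁴ − 6x³ + 3x² + 13x + 14) ÷ lead(D) = −9x⁷ ÷ −x = 9x⁶. Subtract (9x⁶)·D = −9x⁷ − 18x⁶. Remainder: x⁶ + 11x⁵ + 15x⁴ − 6x³ + 3x² + 13x + 14.
Step 2: lead(x⁶ + 11x⁵ + 15x⁴ − 6x³ + 3x² + 13x + 14) ÷ lead(D) = x⁶ ÷ −x = −x⁵. Subtract (−x⁵)·D = x⁶ + 2x⁵. Remainder: 9x⁵ + 15x⁴ − 6x³ + 3x² + 13x + 14.
Step 3: lead(9x⁵ + 15x⁴ − 6x³ + 3x² + 13x + 14) ÷ lead(D) = 9x⁵ ÷ −x = −9x⁴. Subtract (−9x⁴)·D = 9x⁵ + 18x⁴. Remainder: −3x⁴ − 6x³ + 3x² + 13x + 14.
Step 4: lead(−3x⁴ − 6x³ + 3x² + 13x + 14) ÷ lead(D) = −3x⁴ ÷ −x = 3x³. Subtract (3x³)·D = −3x⁴ − 6x³. Remainder: 3x² + 13x + 14.
Step 5: lead(3x² + 13x + 14) ÷ lead(D) = 3x² ÷ −x = −3x. Subtract (−3x)·D = 3x² + 6x. Remainder: 7x + 14.
Step 6: lead(7x + 14) ÷ lead(D) = 7x ÷ −x = −7. Subtract (−7)·D = 7x + 14. Remainder: 0.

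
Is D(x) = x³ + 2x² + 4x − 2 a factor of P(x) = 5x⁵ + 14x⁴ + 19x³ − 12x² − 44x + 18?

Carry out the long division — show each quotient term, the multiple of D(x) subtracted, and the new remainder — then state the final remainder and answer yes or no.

Step 1: lead(5x⁵ + 14x⁴ + 19x³ − 12x² − 44x + 18) ÷ lead(D) = 5x⁵ ÷ x³ = 5x². Subtract (5x²)·D = 5x⁵ + 10x⁴ + 20x³ − 10x². Remainder: 4x⁴ − x³ − 2x² − 44x + 18.
Step 2: lead(4x⁴ − x³ − 2x² − 44x + 18) ÷ lead(D) = 4x⁴ ÷ x³ = 4x. Subtract (4x)·D = 4x⁴ + 8x³ + 16x² − 8x. Remainder: −9x³ − 18x² − 36x + 18.
Step 3: lead(−9x³ − 18x² − 36x + 18) ÷ lead(D) = −9x³ ÷ x³ = −9. Subtract (−9)·D = −9x³ − 18x² − 36x + 18. Remainder: 0.

R(x) = 0, so D(x) is a factor of P(x). yes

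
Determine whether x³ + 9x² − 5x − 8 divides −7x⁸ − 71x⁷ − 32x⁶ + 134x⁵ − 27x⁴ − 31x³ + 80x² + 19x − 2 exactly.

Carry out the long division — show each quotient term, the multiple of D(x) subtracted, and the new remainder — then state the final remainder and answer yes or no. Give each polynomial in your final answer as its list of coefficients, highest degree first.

R = [6], so D(x) is not a factor of P(x). no

Step 1: lead(−7x⁸ − 71x⁷ − 32x⁶ + 134x⁵ − 27x⁴ − 31x³ + 80x² + 19x − 2) ÷ lead(D) = −7x⁸ ÷ x³ = −7x⁵. Subtract (−7x⁵)·D = −7x⁸ − 63x⁷ + 35x⁶ + 56x⁵. Remainder: −8x⁷ − 67x⁶ + 78x⁵ − 27x⁴ − 31x³ + 80x² + 19x − 2.
Step 2: lead(−8x⁷ − 67x⁶ + 78x⁵ − 27x⁴ − 31x³ + 80x² + 19x − 2) ÷ lead(D) = −8x⁷ ÷ x³ = −8x⁴. Subtract (−8x⁴)·D = −8x⁷ − 72x⁶ + 40x⁵ + 64x⁴. Remainder: 5x⁶ + 38x⁵ − 91x⁴ − 31x³ + 80x² + 19x − 2.
Step 3: lead(5x⁶ + 38x⁵ − 91x⁴ − 31x³ + 80x² + 19x − 2) ÷ lead(D) = 5x⁶ ÷ x³ = 5x³. Subtract (5x³)·D = 5x⁶ + 45x⁵ − 25x⁴ − 40x³. Remainder: −7x⁵ − 66x⁴ + 9x³ + 80x² + 19x − 2.
Step 4: lead(−7x⁵ − 66x⁴ + 9x³ + 80x² + 19x − 2) ÷ lead(D) = −7x⁵ ÷ x³ = −7x². Subtract (−7x²)·D = −7x⁵ − 63x⁴ + 35x³ + 56x². Remainder: −3x⁴ − 26x³ + 24x² + 19x − 2.
Step 5: lead(−3x⁴ − 26x³ + 24x² + 19x − 2) ÷ lead(D) = −3x⁴ ÷ x³ = −3x. Subtract (−3x)·D = −3x⁴ − 27x³ + 15x² + 24x. Remainder: x³ + 9x² − 5x − 2.
Step 6: lead(x³ + 9x² − 5x − 2) ÷ lead(D) = x³ ÷ x³ = 1. Subtract (1)·D = x³ + 9x² − 5x − 8. Remainder: 6.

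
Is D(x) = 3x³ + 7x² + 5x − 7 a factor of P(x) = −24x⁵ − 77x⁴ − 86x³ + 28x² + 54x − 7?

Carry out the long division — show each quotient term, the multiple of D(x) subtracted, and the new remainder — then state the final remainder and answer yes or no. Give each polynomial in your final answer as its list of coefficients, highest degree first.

Step 1: lead(−24x⁵ − 77x⁴ − 86x³ + 28x² + 54x − 7) ÷ lead(D) = −24x⁵ ÷ 3x³ = −8x². Subtract (−8x²)·D = −24x⁵ − 56x⁴ − 40x³ + 56x². Remainder: −21x⁴ − 46x³ − 28x² + 54x − 7.
Step 2: lead(−21x⁴ − 46x³ − 28x² + 54x − 7) ÷ lead(D) = −21x⁴ ÷ 3x³ = −7x. Subtract (−7x)·D = −21x⁴ − 49x³ − 35x² + 49x. Remainder: 3x³ + 7x² + 5x − 7.
Step 3: lead(3x³ + 7x² + 5x − 7) ÷ lead(D) = 3x³ ÷ 3x³ = 1. Subtract (1)·D = 3x³ + 7x² + 5x − 7. Remainder: 0.

R = [0], so D(x) is a factor of P(x). yes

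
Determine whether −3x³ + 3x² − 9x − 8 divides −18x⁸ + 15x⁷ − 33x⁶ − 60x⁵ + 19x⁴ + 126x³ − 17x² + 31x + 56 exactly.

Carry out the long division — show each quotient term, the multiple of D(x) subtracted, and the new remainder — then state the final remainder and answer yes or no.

Step 1: lead(−18x⁸ + 15x⁷ − 33x⁶ − 60x⁵ + 19x⁴ + 126x³ − 17x² + 31x + 56) ÷ lead(D) = −18x⁸ ÷ −3x³ = 6x⁵. Subtract (6x⁵)·D = −18x⁸ + 18x⁷ − 54x⁶ − 48x⁵. Remainder: −3x⁷ + 21x⁶ − 12x⁵ + 19x⁴ + 126x³ − 17x² + 31x + 56.
Step 2: lead(−3x⁷ + 21x⁶ − 12x⁵ + 19x⁴ + 126x³ − 17x² + 31x + 56) ÷ lead(D) = −3x⁷ ÷ −3x³ = x⁴. Subtract (x⁴)·D = −3x⁷ + 3x⁶ − 9x⁵ − 8x⁴. Remainder: 18x⁶ − 3x⁵ + 27x⁴ + 126x³ − 17x² + 31x + 56.
Step 3: lead(18x⁶ − 3x⁵ + 27x⁴ + 126x³ − 17x² + 31x + 56) ÷ lead(D) = 18x⁶ ÷ −3x³ = −6x³. Subtract (−6x³)·D = 18x⁶ − 18x⁵ + 54x⁴ + 48x³. Remainder: 15x⁵ − 27x⁴ + 78x³ − 17x² + 31x + 56.
Step 4: lead(15x⁵ − 27x⁴ + 78x³ − 17x² + 31x + 56) ÷ lead(D) = 15x⁵ ÷ −3x³ = −5x². Subtract (−5x²)·D = 15x⁵ − 15x⁴ + 45x³ + 40x². Remainder: −12x⁴ + 33x³ − 57x² + 31x + 56.
Step 5: lead(−12x⁴ + 33x³ − 57x² + 31x + 56) ÷ lead(D) = −12x⁴ ÷ −3x³ = 4x. Subtract (4x)·D = −12x⁴ + 12x³ − 36x² − 32x. Remainder: 21x³ − 21x² + 63x + 56.
Step 6: lead(21x³ − 21x² + 63x + 56) ÷ lead(D) = 21x³ ÷ −3x³ = −7. Subtract (−7)·D = 21x³ − 21x² + 63x + 56. Remainder: 0.

R(x) = 0, so D(x) is a factor of P(x). yes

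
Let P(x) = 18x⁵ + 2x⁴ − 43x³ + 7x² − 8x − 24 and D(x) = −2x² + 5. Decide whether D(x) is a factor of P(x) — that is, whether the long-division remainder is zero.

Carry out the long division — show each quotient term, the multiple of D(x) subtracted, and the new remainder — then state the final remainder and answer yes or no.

Step 1: lead(18x⁵ + 2x⁴ − 43x³ + 7x² − 8x − 24) ÷ lead(D) = 18x⁵ ÷ −2x² = −9x³. Subtract (−9x³)·D = 18x⁵ − 45x³. Remainder: 2x⁴ + 2x³ + 7x² − 8x − 24.
Step 2: lead(2x⁴ + 2x³ + 7x² − 8x − 24) ÷ lead(D) = 2x⁴ ÷ −2x² = −x². Subtract (−x²)·D = 2x⁴ − 5x². Remainder: 2x³ + 12x² − 8x − 24.
Step 3: lead(2x³ + 12x² − 8x − 24) ÷ lead(D) = 2x³ ÷ −2x² = −x. Subtract (−x)·D = 2x³ − 5x. Remainder: 12x² − 3x − 24.
Step 4: lead(12x² − 3x − 24) ÷ lead(D) = 12x² ÷ −2x² = −6. Subtract (−6)·D = 12x² − 30. Remainder: −3x + 6.

R(x) = −3x + 6, so D(x) is not a factor of P(x). no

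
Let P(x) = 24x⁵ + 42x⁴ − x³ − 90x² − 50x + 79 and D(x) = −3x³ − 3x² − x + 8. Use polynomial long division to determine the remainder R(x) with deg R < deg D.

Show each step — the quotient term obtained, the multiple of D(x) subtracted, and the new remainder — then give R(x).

Step 1: lead(24x⁵ + 42x⁴ − x³ − 90x² − 50x + 79) ÷ lead(D) = 24x⁵ ÷ −3x³ = −8x². Subtract (−8x²)·D = 24x⁵ + 24x⁴ + 8x³ − 64x². Remainder: 18x⁴ − 9x³ − 26x² − 50x + 79.
Step 2: lead(18x⁴ − 9x³ − 26x² − 50x + 79) ÷ lead(D) = 18x⁴ ÷ −3x³ = −6x. Subtract (−6x)·D = 18x⁴ + 18x³ + 6x² − 48x. Remainder: −27x³ − 32x² − 2x + 79.
Step 3: lead(−27x³ − 32x² − 2x + 79) ÷ lead(D) = −27x³ ÷ −3x³ = 9. Subtract (9)·D = −27x³ − 27x² − 9x + 72. Remainder: −5x² + 7x + 7.

R(x) = −5x² + 7x + 7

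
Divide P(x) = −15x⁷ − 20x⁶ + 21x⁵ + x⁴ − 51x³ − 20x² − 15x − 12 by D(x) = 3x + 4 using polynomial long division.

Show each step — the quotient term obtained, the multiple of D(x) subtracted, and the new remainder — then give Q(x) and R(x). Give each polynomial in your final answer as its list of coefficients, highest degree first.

Q = [-5, 0, 7, -9, -5, 0, -5]; R = [8]

Step 1: lead(−15x⁷ − 20x⁶ + 21x⁵ + x⁴ − 51x³ − 20x² − 15x − 12) ÷ lead(D) = −15x⁷ ÷ 3x = −5x⁶. Subtract (−5x⁶)·D = −15x⁷ − 20x⁶. Remainder: 21x⁵ + x⁴ − 51x³ − 20x² − 15x − 12.
Step 2: lead(21x⁵ + x⁴ − 51x³ − 20x² − 15x − 12) ÷ lead(D) = 21x⁵ ÷ 3x = 7x⁴. Subtract (7x⁴)·D = 21x⁵ + 28x⁴. Remainder: −27x⁴ − 51x³ − 20x² − 15x − 12.
Step 3: lead(−27x⁴ − 51x³ − 20x² − 15x − 12) ÷ lead(D) = −27x⁴ ÷ 3x = −9x³. Subtract (−9x³)·D = −27x⁴ − 36x³. Remainder: −15x³ − 20x² − 15x − 12.
Step 4: lead(−15x³ − 20x² − 15x − 12) ÷ lead(D) = −15x³ ÷ 3x = −5x². Subtract (−5x²)·D = −15x³ − 20x². Remainder: −15x − 12.
Step 5: lead(−15x − 12) ÷ lead(D) = −15x ÷ 3x = −5. Subtract (−5)·D = −15x − 20. Remainder: 8.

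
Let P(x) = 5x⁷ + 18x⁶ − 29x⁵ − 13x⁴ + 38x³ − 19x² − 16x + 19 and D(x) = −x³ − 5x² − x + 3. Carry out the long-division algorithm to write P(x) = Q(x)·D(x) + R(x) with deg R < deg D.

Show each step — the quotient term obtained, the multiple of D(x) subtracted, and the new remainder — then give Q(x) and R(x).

Step 1: lead(5x⁷ + 18x⁶ − 29x⁵ − 13x⁴ + 38x³ − 19x² − 16x + 19) ÷ lead(D) = 5x⁷ ÷ −x³ = −5x⁴. Subtract (−5x⁴)·D = 5x⁷ + 25x⁶ + 5x⁵ − 15x⁴. Remainder: −7x⁶ − 34x⁵ + 2x⁴ + 38x³ − 19x² − 16x + 19.
Step 2: lead(−7x⁶ − 34x⁵ + 2x⁴ + 38x³ − 19x² − 16x + 19) ÷ lead(D) = −7x⁶ ÷ −x³ = 7x³. Subtract (7x³)·D = −7x⁶ − 35x⁵ − 7x⁴ + 21x³. Remainder: x⁵ + 9x⁴ + 17x³ − 19x² − 16x + 19.
Step 3: lead(x⁵ + 9x⁴ + 17x³ − 19x² − 16x + 19) ÷ lead(D) = x⁵ ÷ −x³ = −x². Subtract (−x²)·D = x⁵ + 5x⁴ + x³ − 3x². Remainder: 4x⁴ + 16x³ − 16x² − 16x + 19.
Step 4: lead(4x⁴ + 16x³ − 16x² − 16x + 19) ÷ lead(D) = 4x⁴ ÷ −x³ = −4x. Subtract (−4x)·D = 4x⁴ + 20x³ + 4x² − 12x. Remainder: −4x³ − 20x² − 4x + 19.
Step 5: lead(−4x³ − 20x² − 4x + 19) ÷ lead(D) = −4x³ ÷ −x³ = 4. Subtract (4)·D = −4x³ − 20x² − 4x + 12. Remainder: 7.

Q(x) = −5x⁴ + 7x³ − x² − 4x + 4; R(x) = 7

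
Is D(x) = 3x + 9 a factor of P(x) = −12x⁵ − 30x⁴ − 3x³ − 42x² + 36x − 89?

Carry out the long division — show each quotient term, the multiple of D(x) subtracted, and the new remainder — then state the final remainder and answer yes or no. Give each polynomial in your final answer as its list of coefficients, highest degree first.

R = [-8], so D(x) is not a factor of P(x). no

Step 1: lead(−12x⁵ − 30x⁴ − 3x³ − 42x² + 36x − 89) ÷ lead(D) = −12x⁵ ÷ 3x = −4x⁴. Subtract (−4x⁴)·D = −12x⁵ − 36x⁴. Remainder: 6x⁴ − 3x³ − 42x² + 36x − 89.
Step 2: lead(6x⁴ − 3x³ − 42x² + 36x − 89) ÷ lead(D) = 6x⁴ ÷ 3x = 2x³. Subtract (2x³)·D = 6x⁴ + 18x³. Remainder: −21x³ − 42x² + 36x − 89.
Step 3: lead(−21x³ − 42x² + 36x − 89) ÷ lead(D) = −21x³ ÷ 3x = −7x². Subtract (−7x²)·D = −21x³ − 63x². Remainder: 21x² + 36x − 89.
Step 4: lead(21x² + 36x − 89) ÷ lead(D) = 21x² ÷ 3x = 7x. Subtract (7x)·D = 21x² + 63x. Remainder: −27x − 89.
Step 5: lead(−27x − 89) ÷ lead(D) = −27x ÷ 3x = −9. Subtract (−9)·D = −27x − 81. Remainder: −8.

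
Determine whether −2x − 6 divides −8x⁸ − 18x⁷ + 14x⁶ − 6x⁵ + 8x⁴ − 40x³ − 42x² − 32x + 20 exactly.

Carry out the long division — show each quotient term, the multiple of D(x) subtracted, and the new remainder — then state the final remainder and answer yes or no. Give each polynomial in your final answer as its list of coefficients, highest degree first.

R = [8], so D(x) is not a factor of P(x). no

Step 1: lead(−8x⁸ − 18x⁷ + 14x⁶ − 6x⁵ + 8x⁴ − 40x³ − 42x² − 32x + 20) ÷ lead(D) = −8x⁸ ÷ −2x = 4x⁷. Subtract (4x⁷)·D = −8x⁸ − 24x⁷. Remainder: 6x⁷ + 14x⁶ − 6x⁵ + 8x⁴ − 40x³ − 42x² − 32x + 20.
Step 2: lead(6x⁷ + 14x⁶ − 6x⁵ + 8x⁴ − 40x³ − 42x² − 32x + 20) ÷ lead(D) = 6x⁷ ÷ −2x = −3x⁶. Subtract (−3x⁶)·D = 6x⁷ + 18x⁶. Remainder: −4x⁶ − 6x⁵ + 8x⁴ − 40x³ − 42x² − 32x + 20.
Step 3: lead(−4x⁶ − 6x⁵ + 8x⁴ − 40x³ − 42x² − 32x + 20) ÷ lead(D) = −4x⁶ ÷ −2x = 2x⁵. Subtract (2x⁵)·D = −4x⁶ − 12x⁵. Remainder: 6x⁵ + 8x⁴ − 40x³ − 42x² − 32x + 20.
Step 4: lead(6x⁵ + 8x⁴ − 40x³ − 42x² − 32x + 20) ÷ lead(D) = 6x⁵ ÷ −2x = −3x⁴. Subtract (−3x⁴)·D = 6x⁵ + 18x⁴. Remainder: −10x⁴ − 40x³ − 42x² − 32x + 20.
Step 5: lead(−10x⁴ − 40x³ − 42x² − 32x + 20) ÷ lead(D) = −10x⁴ ÷ −2x = 5x³. Subtract (5x³)·D = −10x⁴ − 30x³. Remainder: −10x³ − 42x² − 32x + 20.
Step 6: lead(−10x³ − 42x² − 32x + 20) ÷ lead(D) = −10x³ ÷ −2x = 5x². Subtract (5x²)·D = −10x³ − 30x². Remainder: −12x² − 32x + 20.
Step 7: lead(−12x² − 32x + 20) ÷ lead(D) = −12x² ÷ −2x = 6x. Subtract (6x)·D = −12x² − 36x. Remainder: 4x + 20.
Step 8: lead(4x + 20) ÷ lead(D) = 4x ÷ −2x = −2. Subtract (−2)·D = 4x + 12. Remainder: 8.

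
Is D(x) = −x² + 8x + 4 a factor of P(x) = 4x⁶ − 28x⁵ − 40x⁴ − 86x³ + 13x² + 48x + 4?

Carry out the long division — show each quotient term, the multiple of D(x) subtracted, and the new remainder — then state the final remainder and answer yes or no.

R(x) = −8, so D(x) is not a factor of P(x). no

Step 1: lead(4x⁶ − 28x⁵ − 40x⁴ − 86x³ + 13x² + 48x + 4) ÷ lead(D) = 4x⁶ ÷ −x² = −4x⁴. Subtract (−4x⁴)·D = 4x⁶ − 32x⁵ − 16x⁴. Remainder: 4x⁵ − 24x⁴ − 86x³ + 13x² + 48x + 4.
Step 2: lead(4x⁵ − 24x⁴ − 86x³ + 13x² + 48x + 4) ÷ lead(D) = 4x⁵ ÷ −x² = −4x³. Subtract (−4x³)·D = 4x⁵ − 32x⁴ − 16x³. Remainder: 8x⁴ − 70x³ + 13x² + 48x + 4.
Step 3: lead(8x⁴ − 70x³ + 13x² + 48x + 4) ÷ lead(D) = 8x⁴ ÷ −x² = −8x². Subtract (−8x²)·D = 8x⁴ − 64x³ − 32x². Remainder: −6x³ + 45x² + 48x + 4.
Step 4: lead(−6x³ + 45x² + 48x + 4) ÷ lead(D) = −6x³ ÷ −x² = 6x. Subtract (6x)·D = −6x³ + 48x² + 24x. Remainder: −3x² + 24x + 4.
Step 5: lead(−3x² + 24x + 4) ÷ lead(D) = −3x² ÷ −x² = 3. Subtract (3)·D = −3x² + 24x + 12. Remainder: −8.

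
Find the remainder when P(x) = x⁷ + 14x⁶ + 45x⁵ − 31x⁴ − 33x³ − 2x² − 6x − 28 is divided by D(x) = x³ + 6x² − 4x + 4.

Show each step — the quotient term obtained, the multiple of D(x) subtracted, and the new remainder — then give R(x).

R(x) = 2x

Step 1: lead(x⁷ + 14x⁶ + 45x⁵ − 31x⁴ − 33x³ − 2x² − 6x − 28) ÷ lead(D) = x⁷ ÷ x³ = x⁴. Subtract (x⁴)·D = x⁷ + 6x⁶ − 4x⁵ + 4x⁴. Remainder: 8x⁶ + 49x⁵ − 35x⁴ − 33x³ − 2x² − 6x − 28.
Step 2: lead(8x⁶ + 49x⁵ − 35x⁴ − 33x³ − 2x² − 6x − 28) ÷ lead(D) = 8x⁶ ÷ x³ = 8x³. Subtract (8x³)·D = 8x⁶ + 48x⁵ − 32x⁴ + 32x³. Remainder: x⁵ − 3x⁴ − 65x³ − 2x² − 6x − 28.
Step 3: lead(x⁵ − 3x⁴ − 65x³ − 2x² − 6x − 28) ÷ lead(D) = x⁵ ÷ x³ = x². Subtract (x²)·D = x⁵ + 6x⁴ − 4x³ + 4x². Remainder: −9x⁴ − 61x³ − 6x² − 6x − 28.
Step 4: lead(−9x⁴ − 61x³ − 6x² − 6x − 28) ÷ lead(D) = −9x⁴ ÷ x³ = −9x. Subtract (−9x)·D = −9x⁴ − 54x³ + 36x² − 36x. Remainder: −7x³ − 42x² + 30x − 28.
Step 5: lead(−7x³ − 42x² + 30x − 28) ÷ lead(D) = −7x³ ÷ x³ = −7. Subtract (−7)·D = −7x³ − 42x² + 28x − 28. Remainder: 2x.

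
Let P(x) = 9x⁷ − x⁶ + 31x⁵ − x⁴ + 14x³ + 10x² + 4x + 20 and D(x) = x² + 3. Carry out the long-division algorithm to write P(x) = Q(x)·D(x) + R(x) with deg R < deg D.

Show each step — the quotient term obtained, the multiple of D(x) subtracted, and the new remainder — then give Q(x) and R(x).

Q(x) = 9x⁵ − x⁴ + 4x³ + 2x² + 2x + 4; R(x) = −2x + 8

Step 1: lead(9x⁷ − x⁶ + 31x⁵ − x⁴ + 14x³ + 10x² + 4x + 20) ÷ lead(D) = 9x⁷ ÷ x² = 9x⁵. Subtract (9x⁵)·D = 9x⁷ + 27x⁵. Remainder: −x⁶ + 4x⁵ − x⁴ + 14x³ + 10x² + 4x + 20.
Step 2: lead(−x⁶ + 4x⁵ − x⁴ + 14x³ + 10x² + 4x + 20) ÷ lead(D) = −x⁶ ÷ x² = −x⁴. Subtract (−x⁴)·D = −x⁶ − 3x⁴. Remainder: 4x⁵ + 2x⁴ + 14x³ + 10x² + 4x + 20.
Step 3: lead(4x⁵ + 2x⁴ + 14x³ + 10x² + 4x + 20) ÷ lead(D) = 4x⁵ ÷ x² = 4x³. Subtract (4x³)·D = 4x⁵ + 12x³. Remainder: 2x⁴ + 2x³ + 10x² + 4x + 20.
Step 4: lead(2x⁴ + 2x³ + 10x² + 4x + 20) ÷ lead(D) = 2x⁴ ÷ x² = 2x². Subtract (2x²)·D = 2x⁴ + 6x². Remainder: 2x³ + 4x² + 4x + 20.
Step 5: lead(2x³ + 4x² + 4x + 20) ÷ lead(D) = 2x³ ÷ x² = 2x. Subtract (2x)·D = 2x³ + 6x. Remainder: 4x² − 2x + 20.
Step 6: lead(4x² − 2x + 20) ÷ lead(D) = 4x² ÷ x² = 4. Subtract (4)·D = 4x² + 12. Remainder: −2x + 8.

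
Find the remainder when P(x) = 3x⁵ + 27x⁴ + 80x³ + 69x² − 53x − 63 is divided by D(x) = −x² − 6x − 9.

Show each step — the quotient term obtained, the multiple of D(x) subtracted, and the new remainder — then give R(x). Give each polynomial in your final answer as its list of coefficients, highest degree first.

R = [-8, -9]

Step 1: lead(3x⁵ + 27x⁴ + 80x³ + 69x² − 53x − 63) ÷ lead(D) = 3x⁵ ÷ −x² = −3x³. Subtract (−3x³)·D = 3x⁵ + 18x⁴ + 27x³. Remainder: 9x⁴ + 53x³ + 69x² − 53x − 63.
Step 2: lead(9x⁴ + 53x³ + 69x² − 53x − 63) ÷ lead(D) = 9x⁴ ÷ −x² = −9x². Subtract (−9x²)·D = 9x⁴ + 54x³ + 81x². Remainder: −x³ − 12x² − 53x − 63.
Step 3: lead(−x³ − 12x² − 53x − 63) ÷ lead(D) = −x³ ÷ −x² = x. Subtract (x)·D = −x³ − 6x² − 9x. Remainder: −6x² − 44x − 63.
Step 4: lead(−6x² − 44x − 63) ÷ lead(D) = −6x² ÷ −x² = 6. Subtract (6)·D = −6x² − 36x − 54. Remainder: −8x − 9.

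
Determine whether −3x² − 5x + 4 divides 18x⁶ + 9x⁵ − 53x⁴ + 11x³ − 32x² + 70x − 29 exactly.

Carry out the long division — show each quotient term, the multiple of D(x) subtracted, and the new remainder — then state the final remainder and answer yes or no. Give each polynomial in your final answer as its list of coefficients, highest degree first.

R = [-1, -1], so D(x) is not a factor of P(x). no

Step 1: lead(18x⁶ + 9x⁵ − 53x⁴ + 11x³ − 32x² + 70x − 29) ÷ lead(D) = 18x⁶ ÷ −3x² = −6x⁴. Subtract (−6x⁴)·D = 18x⁶ + 30x⁵ − 24x⁴. Remainder: −21x⁵ − 29x⁴ + 11x³ − 32x² + 70x − 29.
Step 2: lead(−21x⁵ − 29x⁴ + 11x³ − 32x² + 70x − 29) ÷ lead(D) = −21x⁵ ÷ −3x² = 7x³. Subtract (7x³)·D = −21x⁵ − 35x⁴ + 28x³. Remainder: 6x⁴ − 17x³ − 32x² + 70x − 29.
Step 3: lead(6x⁴ − 17x³ − 32x² + 70x − 29) ÷ lead(D) = 6x⁴ ÷ −3x² = −2x². Subtract (−2x²)·D = 6x⁴ + 10x³ − 8x². Remainder: −27x³ − 24x² + 70x − 29.
Step 4: lead(−27x³ − 24x² + 70x − 29) ÷ lead(D) = −27x³ ÷ −3x² = 9x. Subtract (9x)·D = −27x³ − 45x² + 36x. Remainder: 21x² + 34x − 29.
Step 5: lead(21x² + 34x − 29) ÷ lead(D) = 21x² ÷ −3x² = −7. Subtract (−7)·D = 21x² + 35x − 28. Remainder: −x − 1.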